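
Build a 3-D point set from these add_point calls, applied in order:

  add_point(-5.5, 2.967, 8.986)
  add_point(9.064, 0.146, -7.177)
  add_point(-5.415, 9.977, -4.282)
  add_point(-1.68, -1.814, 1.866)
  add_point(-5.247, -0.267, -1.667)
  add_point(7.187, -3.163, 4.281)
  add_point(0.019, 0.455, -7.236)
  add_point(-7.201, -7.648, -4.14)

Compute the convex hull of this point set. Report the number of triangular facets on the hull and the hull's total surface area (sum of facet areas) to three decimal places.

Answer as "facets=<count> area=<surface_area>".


Points on the hull: [0, 1, 2, 5, 6, 7] (6 of 8).

Area of each hull facet:
  f1: (p0, p2, p7) → 117.1569
  f2: (p5, p1, p7) → 100.5692
  f3: (p5, p0, p7) → 114.5065
  f4: (p5, p2, p1) → 106.1745
  f5: (p5, p0, p2) → 110.9857
  f6: (p6, p1, p7) → 40.3489
  f7: (p6, p2, p7) → 62.4361
  f8: (p6, p2, p1) → 44.3415
Σ area = 696.519

Euler: V−E+F = 6−12+8 = 2.

facets=8 area=696.519


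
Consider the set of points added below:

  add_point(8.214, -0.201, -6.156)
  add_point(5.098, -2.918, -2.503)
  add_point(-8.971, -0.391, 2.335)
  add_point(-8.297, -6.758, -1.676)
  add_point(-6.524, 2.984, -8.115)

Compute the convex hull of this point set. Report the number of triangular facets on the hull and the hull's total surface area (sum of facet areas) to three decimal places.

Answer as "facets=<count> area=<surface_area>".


facets=6 area=326.552

5 of the 5 inputs are extreme points: [0, 1, 2, 3, 4].

Facet areas (half cross-product norm):
  f1: (p4, p0, p2) → 85.4998
  f2: (p4, p3, p2) → 41.0428
  f3: (p4, p3, p0) → 89.3685
  f4: (p1, p0, p2) → 31.4043
  f5: (p1, p3, p2) → 52.3833
  f6: (p1, p3, p0) → 26.8530
Σ area = 326.552

Check V−E+F: 5 − 9 + 6 = 2.


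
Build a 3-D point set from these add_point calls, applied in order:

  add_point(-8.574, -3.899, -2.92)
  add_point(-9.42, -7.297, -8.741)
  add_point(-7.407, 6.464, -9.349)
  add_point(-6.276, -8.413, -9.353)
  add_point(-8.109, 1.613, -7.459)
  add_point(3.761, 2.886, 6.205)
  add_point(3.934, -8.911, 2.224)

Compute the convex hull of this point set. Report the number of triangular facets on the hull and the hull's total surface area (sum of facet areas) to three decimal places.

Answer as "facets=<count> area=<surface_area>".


facets=10 area=560.438

Points on the hull: [0, 1, 2, 3, 4, 5, 6] (7 of 7).

Triangle areas on the boundary:
  f1: (p5, p2, p6) → 120.9516
  f2: (p0, p6, p1) → 47.5601
  f3: (p0, p5, p6) → 87.4486
  f4: (p0, p5, p2) → 101.9362
  f5: (p3, p6, p1) → 22.8595
  f6: (p3, p2, p1) → 23.2085
  f7: (p3, p2, p6) → 114.8235
  f8: (p4, p2, p1) → 11.6526
  f9: (p4, p0, p1) → 24.0284
  f10: (p4, p0, p2) → 5.9689
Σ area = 560.438

Check V−E+F: 7 − 15 + 10 = 2.


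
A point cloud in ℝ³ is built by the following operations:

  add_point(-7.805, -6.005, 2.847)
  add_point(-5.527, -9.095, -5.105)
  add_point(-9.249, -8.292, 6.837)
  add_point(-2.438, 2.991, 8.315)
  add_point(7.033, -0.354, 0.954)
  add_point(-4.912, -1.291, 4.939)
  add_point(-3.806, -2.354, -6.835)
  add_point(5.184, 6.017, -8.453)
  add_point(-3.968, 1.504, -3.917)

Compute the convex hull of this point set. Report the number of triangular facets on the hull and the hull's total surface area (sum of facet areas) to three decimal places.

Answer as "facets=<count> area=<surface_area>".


Extreme-point indices: [0, 1, 2, 3, 4, 6, 7, 8] — 8 of 9 on the boundary.

Area of each hull facet:
  f1: (p3, p4, p2) → 82.1918
  f2: (p7, p3, p4) → 70.0388
  f3: (p1, p4, p2) → 101.8476
  f4: (p1, p7, p4) → 93.9262
  f5: (p8, p3, p2) → 79.1614
  f6: (p8, p7, p3) → 67.1132
  f7: (p0, p1, p2) → 16.0504
  f8: (p0, p8, p2) → 7.8263
  f9: (p6, p1, p7) → 24.0301
  f10: (p6, p8, p7) → 26.9903
  f11: (p6, p0, p1) → 31.6128
  f12: (p6, p0, p8) → 25.8036
Σ area = 626.592

Check V−E+F: 8 − 18 + 12 = 2.

facets=12 area=626.592


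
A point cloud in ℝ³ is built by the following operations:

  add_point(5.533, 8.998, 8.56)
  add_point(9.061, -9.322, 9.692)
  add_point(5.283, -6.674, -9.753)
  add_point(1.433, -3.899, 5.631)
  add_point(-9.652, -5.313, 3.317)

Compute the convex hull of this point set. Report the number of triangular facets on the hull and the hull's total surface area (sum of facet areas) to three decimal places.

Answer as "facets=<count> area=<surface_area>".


facets=4 area=731.565

Points on the hull: [0, 1, 2, 4] (4 of 5).

Facet areas (half cross-product norm):
  f1: (p0, p1, p4) → 173.6604
  f2: (p2, p1, p4) → 173.4724
  f3: (p2, p0, p4) → 202.4316
  f4: (p2, p0, p1) → 182.0008
Σ area = 731.565

Euler: V−E+F = 4−6+4 = 2.


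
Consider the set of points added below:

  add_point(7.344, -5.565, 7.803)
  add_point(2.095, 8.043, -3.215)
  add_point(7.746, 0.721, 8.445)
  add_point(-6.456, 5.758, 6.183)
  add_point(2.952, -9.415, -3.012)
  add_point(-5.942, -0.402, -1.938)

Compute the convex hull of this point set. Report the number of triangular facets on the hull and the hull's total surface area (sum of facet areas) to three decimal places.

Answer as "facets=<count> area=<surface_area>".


6 of the 6 inputs are extreme points: [0, 1, 2, 3, 4, 5].

Triangle areas on the boundary:
  f1: (p1, p2, p3) → 87.7976
  f2: (p1, p4, p2) → 111.1825
  f3: (p5, p4, p3) → 54.9674
  f4: (p5, p1, p3) → 56.8303
  f5: (p5, p1, p4) → 74.5003
  f6: (p0, p2, p3) → 46.6568
  f7: (p0, p4, p3) → 108.7937
  f8: (p0, p4, p2) → 35.2605
Σ area = 575.989

Check V−E+F: 6 − 12 + 8 = 2.

facets=8 area=575.989


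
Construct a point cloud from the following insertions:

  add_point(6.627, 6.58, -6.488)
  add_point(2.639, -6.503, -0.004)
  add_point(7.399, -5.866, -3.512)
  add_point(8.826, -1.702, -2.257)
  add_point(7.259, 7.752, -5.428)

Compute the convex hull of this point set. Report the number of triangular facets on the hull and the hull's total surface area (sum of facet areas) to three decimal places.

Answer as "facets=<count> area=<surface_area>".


facets=6 area=123.022

Extreme-point indices: [0, 1, 2, 3, 4] — 5 of 5 on the boundary.

Facet areas (half cross-product norm):
  f1: (p4, p3, p1) → 35.1098
  f2: (p0, p4, p1) → 11.6519
  f3: (p0, p4, p3) → 7.9035
  f4: (p2, p3, p1) → 13.3751
  f5: (p2, p0, p1) → 37.4075
  f6: (p2, p0, p3) → 17.5738
Σ area = 123.022

Check V−E+F: 5 − 9 + 6 = 2.


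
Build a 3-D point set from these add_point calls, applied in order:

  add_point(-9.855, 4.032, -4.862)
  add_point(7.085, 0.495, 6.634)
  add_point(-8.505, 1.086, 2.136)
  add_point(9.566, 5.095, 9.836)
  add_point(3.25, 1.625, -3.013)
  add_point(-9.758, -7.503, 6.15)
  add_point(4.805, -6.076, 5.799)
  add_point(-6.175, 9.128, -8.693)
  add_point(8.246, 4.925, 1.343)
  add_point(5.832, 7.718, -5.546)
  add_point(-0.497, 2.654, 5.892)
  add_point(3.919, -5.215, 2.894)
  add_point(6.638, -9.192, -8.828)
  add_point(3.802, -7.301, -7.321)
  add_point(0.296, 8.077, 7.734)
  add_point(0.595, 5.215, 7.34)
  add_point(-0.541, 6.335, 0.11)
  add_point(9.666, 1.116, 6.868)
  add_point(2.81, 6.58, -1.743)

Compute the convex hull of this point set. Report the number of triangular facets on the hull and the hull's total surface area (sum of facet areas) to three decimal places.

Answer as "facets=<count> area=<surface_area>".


facets=18 area=1215.025

11 of the 19 inputs are extreme points: [0, 2, 3, 5, 6, 7, 8, 9, 12, 14, 17].

Triangle areas on the boundary:
  f1: (p7, p12, p0) → 79.0513
  f2: (p5, p12, p0) → 162.3700
  f3: (p14, p7, p0) → 61.1830
  f4: (p9, p7, p12) → 107.0858
  f5: (p9, p14, p7) → 89.0100
  f6: (p6, p12, p17) → 64.2598
  f7: (p6, p5, p12) → 109.4153
  f8: (p2, p5, p0) → 26.2963
  f9: (p2, p14, p0) → 45.9600
  f10: (p2, p14, p5) → 54.9024
  f11: (p3, p9, p14) → 70.6360
  f12: (p3, p14, p5) → 89.2522
  f13: (p3, p6, p17) → 15.0486
  f14: (p3, p6, p5) → 83.7420
  f15: (p8, p3, p17) → 17.0195
  f16: (p8, p3, p9) → 13.8434
  f17: (p8, p12, p17) → 59.8822
  f18: (p8, p9, p12) → 66.0673
Σ area = 1215.025

Euler: V−E+F = 11−27+18 = 2.


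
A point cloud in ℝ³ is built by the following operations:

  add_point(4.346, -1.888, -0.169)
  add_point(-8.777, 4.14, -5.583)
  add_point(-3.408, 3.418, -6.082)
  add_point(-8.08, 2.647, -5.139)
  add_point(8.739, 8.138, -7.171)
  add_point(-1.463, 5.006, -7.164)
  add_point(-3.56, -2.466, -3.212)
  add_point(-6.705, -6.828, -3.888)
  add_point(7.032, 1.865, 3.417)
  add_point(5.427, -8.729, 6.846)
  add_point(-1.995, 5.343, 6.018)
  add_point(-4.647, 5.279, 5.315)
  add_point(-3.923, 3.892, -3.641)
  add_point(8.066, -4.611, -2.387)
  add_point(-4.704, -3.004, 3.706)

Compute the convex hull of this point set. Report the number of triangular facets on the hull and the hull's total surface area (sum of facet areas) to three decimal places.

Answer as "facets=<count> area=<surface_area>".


Points on the hull: [1, 4, 5, 7, 8, 9, 10, 11, 13, 14] (10 of 15).

Per-facet area ½‖(b−a)×(c−a)‖:
  f1: (p11, p4, p1) → 101.3123
  f2: (p11, p10, p4) → 21.5717
  f3: (p11, p10, p9) → 19.5987
  f4: (p8, p10, p4) → 61.3276
  f5: (p8, p10, p9) → 55.9468
  f6: (p5, p4, p1) → 10.9659
  f7: (p5, p7, p1) → 42.4968
  f8: (p5, p7, p4) → 54.9983
  f9: (p13, p7, p4) → 101.1495
  f10: (p13, p7, p9) → 76.5318
  f11: (p13, p8, p4) → 53.2184
  f12: (p13, p8, p9) → 43.2830
  f13: (p14, p7, p9) → 51.4532
  f14: (p14, p11, p9) → 46.3600
  f15: (p14, p7, p1) → 47.7067
  f16: (p14, p11, p1) → 47.4945
Σ area = 835.415

Check V−E+F: 10 − 24 + 16 = 2.

facets=16 area=835.415


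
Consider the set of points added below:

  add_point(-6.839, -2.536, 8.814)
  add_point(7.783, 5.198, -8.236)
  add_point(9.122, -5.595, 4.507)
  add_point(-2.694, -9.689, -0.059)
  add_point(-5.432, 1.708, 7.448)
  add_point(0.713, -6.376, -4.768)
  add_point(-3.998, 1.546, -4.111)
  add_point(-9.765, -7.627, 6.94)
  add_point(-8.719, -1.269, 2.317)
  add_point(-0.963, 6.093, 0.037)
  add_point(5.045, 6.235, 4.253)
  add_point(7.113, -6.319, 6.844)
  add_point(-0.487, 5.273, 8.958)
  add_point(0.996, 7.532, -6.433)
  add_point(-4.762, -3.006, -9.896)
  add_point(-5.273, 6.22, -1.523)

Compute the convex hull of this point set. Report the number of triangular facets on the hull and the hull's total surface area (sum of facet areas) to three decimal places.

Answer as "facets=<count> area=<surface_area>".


14 of the 16 inputs are extreme points: [0, 1, 2, 3, 4, 5, 7, 8, 10, 11, 12, 13, 14, 15].

Triangle areas on the boundary:
  f1: (p15, p12, p13) → 45.2480
  f2: (p15, p14, p13) → 47.6690
  f3: (p10, p12, p13) → 39.5280
  f4: (p10, p11, p2) → 19.8043
  f5: (p10, p11, p12) → 47.1250
  f6: (p3, p14, p7) → 57.8928
  f7: (p3, p11, p7) → 62.8939
  f8: (p3, p11, p2) → 19.4880
  f9: (p1, p14, p13) → 46.0589
  f10: (p1, p10, p2) → 79.6296
  f11: (p1, p10, p13) → 42.1806
  f12: (p0, p11, p7) → 44.0656
  f13: (p0, p11, p12) → 67.2960
  f14: (p8, p14, p7) → 44.9980
  f15: (p8, p15, p14) → 53.9027
  f16: (p8, p0, p7) → 20.4506
  f17: (p5, p1, p2) → 85.9006
  f18: (p5, p1, p14) → 56.8470
  f19: (p5, p3, p2) → 41.4965
  f20: (p5, p3, p14) → 26.2175
  f21: (p4, p15, p12) → 31.4928
  f22: (p4, p0, p12) → 10.7367
  f23: (p4, p8, p15) → 30.0426
  f24: (p4, p8, p0) → 15.0019
Σ area = 1035.967

Euler characteristic 14−36+24 = 2 ✓

facets=24 area=1035.967


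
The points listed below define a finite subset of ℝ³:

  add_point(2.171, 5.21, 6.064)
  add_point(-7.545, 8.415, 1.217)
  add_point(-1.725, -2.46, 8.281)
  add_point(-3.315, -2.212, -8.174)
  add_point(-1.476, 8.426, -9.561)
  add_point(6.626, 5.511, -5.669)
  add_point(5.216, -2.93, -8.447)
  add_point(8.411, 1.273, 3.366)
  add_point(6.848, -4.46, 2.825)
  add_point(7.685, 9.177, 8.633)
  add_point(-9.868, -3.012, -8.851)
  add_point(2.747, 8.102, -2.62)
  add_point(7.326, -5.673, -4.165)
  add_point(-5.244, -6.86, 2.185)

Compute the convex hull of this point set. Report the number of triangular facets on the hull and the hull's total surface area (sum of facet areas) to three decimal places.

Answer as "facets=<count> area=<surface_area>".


Extreme-point indices: [1, 2, 4, 5, 6, 7, 8, 9, 10, 12, 13] — 11 of 14 on the boundary.

Triangle areas on the boundary:
  f1: (p6, p4, p10) → 86.2418
  f2: (p1, p4, p10) → 82.7976
  f3: (p1, p9, p4) → 104.6842
  f4: (p1, p2, p9) → 100.5891
  f5: (p12, p6, p10) → 38.0488
  f6: (p5, p9, p7) → 47.8606
  f7: (p5, p12, p7) → 48.1280
  f8: (p5, p12, p6) → 24.4198
  f9: (p5, p9, p4) → 64.6050
  f10: (p5, p6, p4) → 42.4933
  f11: (p13, p12, p10) → 88.4332
  f12: (p13, p1, p10) → 88.6419
  f13: (p13, p1, p2) → 58.4703
  f14: (p8, p12, p7) → 20.6174
  f15: (p8, p9, p7) → 15.9609
  f16: (p8, p2, p9) → 72.3866
  f17: (p8, p13, p2) → 42.5723
  f18: (p8, p13, p12) → 43.8807
Σ area = 1070.831

Check V−E+F: 11 − 27 + 18 = 2.

facets=18 area=1070.831


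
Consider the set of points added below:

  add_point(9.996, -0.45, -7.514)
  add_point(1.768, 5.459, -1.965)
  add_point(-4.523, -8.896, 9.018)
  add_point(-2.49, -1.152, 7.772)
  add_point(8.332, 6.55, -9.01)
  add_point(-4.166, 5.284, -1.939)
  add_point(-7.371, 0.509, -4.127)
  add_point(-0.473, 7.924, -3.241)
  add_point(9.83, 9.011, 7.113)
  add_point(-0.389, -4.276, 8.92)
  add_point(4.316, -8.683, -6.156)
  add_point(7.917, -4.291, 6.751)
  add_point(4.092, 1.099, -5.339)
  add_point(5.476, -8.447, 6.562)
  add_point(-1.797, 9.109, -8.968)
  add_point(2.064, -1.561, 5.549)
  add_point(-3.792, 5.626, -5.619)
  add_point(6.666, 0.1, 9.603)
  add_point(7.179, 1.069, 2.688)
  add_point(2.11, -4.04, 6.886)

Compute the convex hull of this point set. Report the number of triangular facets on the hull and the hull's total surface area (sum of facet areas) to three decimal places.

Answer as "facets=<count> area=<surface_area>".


facets=22 area=1149.283

13 of the 20 inputs are extreme points: [0, 2, 3, 4, 5, 6, 7, 8, 10, 11, 13, 14, 17].

Area of each hull facet:
  f1: (p10, p2, p6) → 114.0142
  f2: (p14, p10, p6) → 85.0191
  f3: (p3, p17, p2) → 35.8803
  f4: (p3, p8, p17) → 42.4889
  f5: (p3, p2, p6) → 51.7821
  f6: (p13, p17, p2) → 46.9662
  f7: (p13, p10, p2) → 65.0906
  f8: (p13, p10, p0) → 64.3169
  f9: (p4, p8, p0) → 59.9987
  f10: (p4, p14, p8) → 85.4570
  f11: (p4, p10, p0) → 27.3018
  f12: (p4, p14, p10) → 83.6256
  f13: (p5, p3, p8) → 90.5244
  f14: (p5, p14, p6) → 25.1354
  f15: (p5, p3, p6) → 36.1525
  f16: (p11, p8, p17) → 22.2661
  f17: (p11, p13, p17) → 10.3282
  f18: (p11, p8, p0) → 97.1269
  f19: (p11, p13, p0) → 34.7919
  f20: (p7, p14, p8) → 25.3974
  f21: (p7, p5, p8) → 31.7492
  f22: (p7, p5, p14) → 13.8698
Σ area = 1149.283

Check V−E+F: 13 − 33 + 22 = 2.


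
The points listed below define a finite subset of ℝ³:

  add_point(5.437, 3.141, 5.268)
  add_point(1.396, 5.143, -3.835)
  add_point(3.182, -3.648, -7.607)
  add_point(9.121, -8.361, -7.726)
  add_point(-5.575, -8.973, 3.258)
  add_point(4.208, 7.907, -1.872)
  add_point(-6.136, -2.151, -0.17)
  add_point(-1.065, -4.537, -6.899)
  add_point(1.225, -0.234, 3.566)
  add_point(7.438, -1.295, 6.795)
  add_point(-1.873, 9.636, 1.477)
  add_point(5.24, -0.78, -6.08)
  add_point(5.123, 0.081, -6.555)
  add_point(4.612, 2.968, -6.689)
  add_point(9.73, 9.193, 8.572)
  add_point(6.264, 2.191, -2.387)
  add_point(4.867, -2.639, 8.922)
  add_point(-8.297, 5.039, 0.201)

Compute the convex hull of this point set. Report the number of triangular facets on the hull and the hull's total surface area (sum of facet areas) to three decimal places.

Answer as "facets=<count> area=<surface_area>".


Hull vertices (13/18): indices [1, 2, 3, 4, 5, 6, 7, 9, 10, 13, 14, 16, 17].

Per-facet area ½‖(b−a)×(c−a)‖:
  f1: (p13, p3, p14) → 100.7465
  f2: (p16, p14, p17) → 111.3512
  f3: (p16, p4, p17) → 95.8768
  f4: (p16, p4, p3) → 114.0483
  f5: (p6, p4, p17) → 15.0942
  f6: (p10, p14, p17) → 36.0717
  f7: (p9, p3, p14) → 74.1427
  f8: (p9, p16, p14) → 17.8153
  f9: (p9, p16, p3) → 26.2204
  f10: (p7, p4, p3) → 62.5513
  f11: (p7, p6, p4) → 33.4617
  f12: (p7, p13, p17) → 63.6021
  f13: (p7, p6, p17) → 29.1382
  f14: (p1, p13, p17) → 13.7537
  f15: (p1, p10, p17) → 30.5864
  f16: (p5, p13, p14) → 30.7503
  f17: (p5, p10, p14) → 42.4713
  f18: (p5, p1, p13) → 10.5338
  f19: (p5, p1, p10) → 15.4916
  f20: (p2, p13, p3) → 23.2545
  f21: (p2, p7, p3) → 12.8979
  f22: (p2, p7, p13) → 13.9109
Σ area = 973.771

Check V−E+F: 13 − 33 + 22 = 2.

facets=22 area=973.771


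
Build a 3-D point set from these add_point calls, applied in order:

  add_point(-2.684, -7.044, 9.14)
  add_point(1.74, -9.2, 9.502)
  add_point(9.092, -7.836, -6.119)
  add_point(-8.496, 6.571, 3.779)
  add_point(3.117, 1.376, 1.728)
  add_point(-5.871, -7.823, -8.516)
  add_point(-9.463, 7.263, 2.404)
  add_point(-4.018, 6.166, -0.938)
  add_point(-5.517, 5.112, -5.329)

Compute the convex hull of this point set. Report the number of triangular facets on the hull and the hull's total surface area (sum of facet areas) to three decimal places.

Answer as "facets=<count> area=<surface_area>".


facets=14 area=817.331

9 of the 9 inputs are extreme points: [0, 1, 2, 3, 4, 5, 6, 7, 8].

Per-facet area ½‖(b−a)×(c−a)‖:
  f1: (p1, p5, p2) → 126.1067
  f2: (p8, p5, p6) → 53.8491
  f3: (p8, p5, p2) → 100.7717
  f4: (p4, p1, p2) → 87.9348
  f5: (p0, p5, p6) → 140.2887
  f6: (p0, p1, p5) → 43.2994
  f7: (p3, p4, p1) → 84.2539
  f8: (p3, p0, p6) → 8.8997
  f9: (p3, p0, p1) → 26.3940
  f10: (p7, p8, p2) → 46.4174
  f11: (p7, p4, p2) → 51.0178
  f12: (p7, p8, p6) → 14.9372
  f13: (p7, p3, p6) → 5.8484
  f14: (p7, p3, p4) → 27.3119
Σ area = 817.331

Euler characteristic 9−21+14 = 2 ✓


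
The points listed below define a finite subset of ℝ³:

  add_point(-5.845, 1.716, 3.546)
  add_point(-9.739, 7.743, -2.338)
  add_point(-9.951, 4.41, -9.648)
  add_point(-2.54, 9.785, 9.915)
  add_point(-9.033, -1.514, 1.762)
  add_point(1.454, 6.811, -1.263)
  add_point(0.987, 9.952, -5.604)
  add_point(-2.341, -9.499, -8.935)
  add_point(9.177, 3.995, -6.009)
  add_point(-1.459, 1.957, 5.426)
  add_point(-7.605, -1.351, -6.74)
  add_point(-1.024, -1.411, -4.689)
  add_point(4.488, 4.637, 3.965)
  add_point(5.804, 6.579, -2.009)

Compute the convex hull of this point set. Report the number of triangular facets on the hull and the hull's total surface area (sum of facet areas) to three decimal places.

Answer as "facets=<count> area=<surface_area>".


facets=18 area=928.671

11 of the 14 inputs are extreme points: [1, 2, 3, 4, 6, 7, 8, 9, 10, 12, 13].

Facet areas (half cross-product norm):
  f1: (p7, p8, p2) → 134.0171
  f2: (p6, p8, p2) → 59.3882
  f3: (p12, p7, p8) → 98.9244
  f4: (p10, p7, p2) → 21.5914
  f5: (p10, p4, p2) → 27.4212
  f6: (p10, p4, p7) → 41.0394
  f7: (p1, p6, p2) → 45.3660
  f8: (p1, p6, p3) → 79.3407
  f9: (p1, p4, p2) → 40.7807
  f10: (p1, p4, p3) → 70.5433
  f11: (p13, p6, p8) → 19.4018
  f12: (p13, p6, p3) → 51.1949
  f13: (p13, p12, p8) → 14.6551
  f14: (p13, p12, p3) → 29.0419
  f15: (p9, p4, p3) → 37.3726
  f16: (p9, p12, p3) → 30.1118
  f17: (p9, p4, p7) → 67.4669
  f18: (p9, p12, p7) → 61.0135
Σ area = 928.671

Check V−E+F: 11 − 27 + 18 = 2.


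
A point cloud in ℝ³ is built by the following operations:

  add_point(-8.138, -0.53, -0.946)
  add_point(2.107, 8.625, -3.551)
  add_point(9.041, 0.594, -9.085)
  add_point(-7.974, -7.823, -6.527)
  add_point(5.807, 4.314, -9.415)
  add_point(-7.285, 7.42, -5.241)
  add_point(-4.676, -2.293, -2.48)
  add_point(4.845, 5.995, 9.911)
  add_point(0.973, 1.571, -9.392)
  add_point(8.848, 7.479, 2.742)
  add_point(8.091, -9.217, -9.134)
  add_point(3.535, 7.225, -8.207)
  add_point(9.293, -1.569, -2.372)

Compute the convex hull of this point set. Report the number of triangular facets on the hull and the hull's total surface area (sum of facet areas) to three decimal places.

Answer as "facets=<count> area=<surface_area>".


Extreme-point indices: [0, 1, 2, 3, 4, 5, 7, 8, 9, 10, 11, 12] — 12 of 13 on the boundary.

Triangle areas on the boundary:
  f1: (p10, p7, p12) → 37.7507
  f2: (p9, p7, p12) → 41.5583
  f3: (p9, p7, p1) → 37.4797
  f4: (p5, p7, p0) → 81.9093
  f5: (p5, p7, p1) → 63.3409
  f6: (p3, p7, p0) → 64.2440
  f7: (p3, p10, p7) → 191.1847
  f8: (p3, p5, p0) → 38.0868
  f9: (p2, p10, p12) → 33.2140
  f10: (p2, p9, p12) → 35.9700
  f11: (p11, p9, p1) → 21.7422
  f12: (p11, p5, p1) → 24.2938
  f13: (p4, p2, p9) → 31.9097
  f14: (p4, p11, p9) → 23.6279
  f15: (p4, p2, p10) → 17.7143
  f16: (p8, p11, p5) → 33.5203
  f17: (p8, p4, p11) → 10.6907
  f18: (p8, p3, p5) → 71.0030
  f19: (p8, p3, p10) → 83.6987
  f20: (p8, p4, p10) → 35.8446
Σ area = 978.784

Euler characteristic 12−30+20 = 2 ✓

facets=20 area=978.784


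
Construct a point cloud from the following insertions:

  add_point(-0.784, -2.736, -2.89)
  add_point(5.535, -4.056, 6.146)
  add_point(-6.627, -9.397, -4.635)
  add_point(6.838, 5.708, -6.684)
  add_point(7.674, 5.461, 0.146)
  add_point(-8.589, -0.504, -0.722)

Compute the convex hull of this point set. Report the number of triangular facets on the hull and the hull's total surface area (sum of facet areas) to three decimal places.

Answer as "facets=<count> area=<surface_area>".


Points on the hull: [1, 2, 3, 4, 5] (5 of 6).

Per-facet area ½‖(b−a)×(c−a)‖:
  f1: (p1, p4, p5) → 89.4374
  f2: (p1, p2, p5) → 78.1366
  f3: (p3, p4, p5) → 59.0247
  f4: (p3, p2, p5) → 87.5537
  f5: (p3, p1, p4) → 33.5105
  f6: (p3, p1, p2) → 133.8185
Σ area = 481.482

Check V−E+F: 5 − 9 + 6 = 2.

facets=6 area=481.482


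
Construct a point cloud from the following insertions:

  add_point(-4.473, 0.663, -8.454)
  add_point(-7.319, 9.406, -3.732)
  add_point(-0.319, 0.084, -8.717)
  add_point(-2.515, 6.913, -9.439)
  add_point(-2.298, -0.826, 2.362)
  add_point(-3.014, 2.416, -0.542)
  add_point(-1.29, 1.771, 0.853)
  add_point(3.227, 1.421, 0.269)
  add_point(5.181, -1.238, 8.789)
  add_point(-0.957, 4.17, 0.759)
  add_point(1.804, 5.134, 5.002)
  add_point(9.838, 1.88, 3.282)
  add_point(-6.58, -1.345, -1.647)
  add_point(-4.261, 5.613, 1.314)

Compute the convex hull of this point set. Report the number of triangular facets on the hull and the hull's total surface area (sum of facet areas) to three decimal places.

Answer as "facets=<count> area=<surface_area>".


Hull vertices (10/14): indices [0, 1, 2, 3, 4, 8, 10, 11, 12, 13].

Triangle areas on the boundary:
  f1: (p3, p11, p1) → 72.4873
  f2: (p0, p12, p1) → 36.8501
  f3: (p0, p3, p1) → 26.0452
  f4: (p10, p11, p1) → 46.5642
  f5: (p10, p8, p11) → 29.4588
  f6: (p2, p3, p11) → 56.2671
  f7: (p2, p0, p3) → 13.7104
  f8: (p2, p8, p11) → 61.8125
  f9: (p2, p8, p12) → 75.0920
  f10: (p2, p0, p12) → 14.8316
  f11: (p13, p12, p1) → 27.6538
  f12: (p13, p10, p1) → 15.5833
  f13: (p13, p10, p8) → 22.0904
  f14: (p4, p8, p12) → 3.9628
  f15: (p4, p13, p12) → 19.5166
  f16: (p4, p13, p8) → 31.3917
Σ area = 553.318

Euler characteristic 10−24+16 = 2 ✓

facets=16 area=553.318


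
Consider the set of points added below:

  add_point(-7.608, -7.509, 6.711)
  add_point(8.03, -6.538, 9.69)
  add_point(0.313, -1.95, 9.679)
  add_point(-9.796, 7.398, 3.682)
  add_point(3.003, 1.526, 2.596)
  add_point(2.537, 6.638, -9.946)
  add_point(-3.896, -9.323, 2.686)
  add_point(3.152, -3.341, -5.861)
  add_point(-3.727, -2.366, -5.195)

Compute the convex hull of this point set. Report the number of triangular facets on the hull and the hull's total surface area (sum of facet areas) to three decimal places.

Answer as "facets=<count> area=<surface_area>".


Extreme-point indices: [0, 1, 2, 3, 4, 5, 6, 7, 8] — 9 of 9 on the boundary.

Triangle areas on the boundary:
  f1: (p0, p6, p1) → 40.3131
  f2: (p4, p5, p3) → 95.0443
  f3: (p4, p5, p1) → 45.4402
  f4: (p8, p5, p3) → 86.7237
  f5: (p8, p0, p3) → 90.0252
  f6: (p8, p0, p6) → 28.6724
  f7: (p2, p0, p3) → 72.4570
  f8: (p2, p0, p1) → 41.7934
  f9: (p2, p4, p3) → 57.8568
  f10: (p2, p4, p1) → 37.3445
  f11: (p7, p5, p1) → 74.9808
  f12: (p7, p8, p5) → 37.2695
  f13: (p7, p6, p1) → 86.4310
  f14: (p7, p8, p6) → 36.6904
Σ area = 831.042

Euler characteristic 9−21+14 = 2 ✓

facets=14 area=831.042


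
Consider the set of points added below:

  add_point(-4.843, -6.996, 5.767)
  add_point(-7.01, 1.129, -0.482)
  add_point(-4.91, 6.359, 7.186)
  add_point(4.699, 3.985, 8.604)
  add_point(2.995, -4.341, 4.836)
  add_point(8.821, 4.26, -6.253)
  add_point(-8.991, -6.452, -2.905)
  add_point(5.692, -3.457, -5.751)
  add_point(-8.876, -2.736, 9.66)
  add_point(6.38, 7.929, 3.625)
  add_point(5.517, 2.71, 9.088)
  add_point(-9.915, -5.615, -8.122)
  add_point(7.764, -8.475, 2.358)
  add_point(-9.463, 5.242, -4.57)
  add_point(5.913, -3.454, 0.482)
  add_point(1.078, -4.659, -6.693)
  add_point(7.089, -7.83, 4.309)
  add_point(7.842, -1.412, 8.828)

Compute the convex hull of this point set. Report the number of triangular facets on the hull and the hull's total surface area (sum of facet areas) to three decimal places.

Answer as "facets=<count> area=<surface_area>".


facets=26 area=1152.942

15 of the 18 inputs are extreme points: [0, 2, 3, 5, 6, 7, 8, 9, 10, 11, 12, 13, 15, 16, 17].

Area of each hull facet:
  f1: (p7, p12, p5) → 36.4313
  f2: (p13, p5, p11) → 105.0216
  f3: (p13, p8, p11) → 91.5783
  f4: (p17, p10, p8) → 36.0645
  f5: (p17, p12, p5) → 71.7789
  f6: (p15, p5, p11) → 45.8450
  f7: (p15, p7, p5) → 16.6118
  f8: (p15, p12, p11) → 51.5404
  f9: (p15, p7, p12) → 23.0474
  f10: (p9, p13, p5) → 94.0073
  f11: (p9, p17, p5) → 57.9695
  f12: (p9, p17, p10) → 15.5879
  f13: (p6, p12, p11) → 41.8321
  f14: (p6, p0, p12) → 62.1701
  f15: (p6, p8, p11) → 16.0303
  f16: (p6, p0, p8) → 33.0860
  f17: (p16, p0, p8) → 31.2566
  f18: (p16, p17, p8) → 65.6323
  f19: (p16, p0, p12) → 11.7093
  f20: (p16, p17, p12) → 5.8294
  f21: (p3, p9, p10) → 4.2549
  f22: (p2, p13, p8) → 64.7093
  f23: (p2, p9, p13) → 75.3588
  f24: (p2, p3, p9) → 32.8488
  f25: (p2, p10, p8) → 57.2880
  f26: (p2, p3, p10) → 5.4522
Σ area = 1152.942

Euler: V−E+F = 15−39+26 = 2.


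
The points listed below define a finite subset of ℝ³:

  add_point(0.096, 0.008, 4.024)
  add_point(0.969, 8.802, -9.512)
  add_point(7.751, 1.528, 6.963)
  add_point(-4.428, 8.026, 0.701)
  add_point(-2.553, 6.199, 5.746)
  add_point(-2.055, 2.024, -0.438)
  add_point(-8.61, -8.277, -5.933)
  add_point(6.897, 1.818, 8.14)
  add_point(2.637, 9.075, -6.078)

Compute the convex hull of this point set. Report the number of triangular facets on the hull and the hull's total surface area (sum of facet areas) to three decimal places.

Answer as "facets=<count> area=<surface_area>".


facets=12 area=599.815

Extreme-point indices: [0, 1, 2, 3, 4, 6, 7, 8] — 8 of 9 on the boundary.

Triangle areas on the boundary:
  f1: (p1, p2, p6) → 182.1871
  f2: (p7, p2, p6) → 16.9500
  f3: (p3, p1, p6) → 103.4525
  f4: (p0, p7, p6) → 27.0302
  f5: (p8, p3, p1) → 17.9923
  f6: (p8, p1, p2) → 16.4469
  f7: (p8, p7, p2) → 10.9471
  f8: (p4, p8, p7) → 70.5782
  f9: (p4, p8, p3) → 25.5423
  f10: (p4, p0, p7) → 28.3338
  f11: (p4, p3, p6) → 51.0891
  f12: (p4, p0, p6) → 49.2658
Σ area = 599.815

Euler: V−E+F = 8−18+12 = 2.


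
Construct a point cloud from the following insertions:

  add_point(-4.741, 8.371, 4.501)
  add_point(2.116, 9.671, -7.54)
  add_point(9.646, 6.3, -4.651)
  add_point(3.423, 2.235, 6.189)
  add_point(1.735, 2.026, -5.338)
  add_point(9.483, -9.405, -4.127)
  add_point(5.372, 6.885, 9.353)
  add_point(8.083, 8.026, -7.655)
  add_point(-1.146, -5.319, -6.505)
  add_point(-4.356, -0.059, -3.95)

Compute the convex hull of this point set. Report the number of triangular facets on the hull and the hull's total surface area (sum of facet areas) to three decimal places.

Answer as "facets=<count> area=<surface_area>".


facets=14 area=793.821

9 of the 10 inputs are extreme points: [0, 1, 2, 3, 5, 6, 7, 8, 9].

Per-facet area ½‖(b−a)×(c−a)‖:
  f1: (p6, p5, p2) → 115.1344
  f2: (p7, p5, p2) → 26.2649
  f3: (p7, p8, p5) → 92.3824
  f4: (p7, p6, p2) → 21.9091
  f5: (p3, p6, p5) → 32.6125
  f6: (p3, p8, p5) → 86.6895
  f7: (p3, p6, p0) → 30.5923
  f8: (p3, p9, p0) → 58.3834
  f9: (p3, p9, p8) → 42.8150
  f10: (p1, p9, p8) → 39.3687
  f11: (p1, p7, p8) → 47.5252
  f12: (p1, p9, p0) → 68.7316
  f13: (p1, p6, p0) → 78.6073
  f14: (p1, p7, p6) → 52.8050
Σ area = 793.821

Euler: V−E+F = 9−21+14 = 2.


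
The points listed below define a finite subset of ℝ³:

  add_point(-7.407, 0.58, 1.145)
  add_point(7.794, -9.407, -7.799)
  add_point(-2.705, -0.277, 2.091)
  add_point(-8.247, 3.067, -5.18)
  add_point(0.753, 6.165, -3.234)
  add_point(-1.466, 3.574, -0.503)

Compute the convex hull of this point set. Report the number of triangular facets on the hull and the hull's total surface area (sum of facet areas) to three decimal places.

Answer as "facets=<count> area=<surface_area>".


Points on the hull: [0, 1, 2, 3, 4, 5] (6 of 6).

Facet areas (half cross-product norm):
  f1: (p4, p1, p3) → 85.8693
  f2: (p2, p4, p1) → 75.7146
  f3: (p0, p1, p3) → 68.7489
  f4: (p0, p2, p1) → 34.0187
  f5: (p0, p4, p3) → 32.7045
  f6: (p5, p2, p4) → 3.4822
  f7: (p5, p0, p4) → 7.9020
  f8: (p5, p0, p2) → 11.7069
Σ area = 320.147

Euler characteristic 6−12+8 = 2 ✓

facets=8 area=320.147


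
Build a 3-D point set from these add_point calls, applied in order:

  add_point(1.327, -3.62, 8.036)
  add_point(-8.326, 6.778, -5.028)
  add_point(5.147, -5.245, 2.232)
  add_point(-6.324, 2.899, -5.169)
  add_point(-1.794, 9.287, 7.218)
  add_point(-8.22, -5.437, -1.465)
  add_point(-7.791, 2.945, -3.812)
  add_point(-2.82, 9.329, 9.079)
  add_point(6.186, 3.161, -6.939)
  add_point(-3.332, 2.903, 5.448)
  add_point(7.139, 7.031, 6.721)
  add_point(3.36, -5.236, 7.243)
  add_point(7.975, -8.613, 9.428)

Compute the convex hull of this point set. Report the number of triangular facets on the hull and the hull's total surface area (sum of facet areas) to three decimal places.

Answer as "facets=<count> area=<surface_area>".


Points on the hull: [0, 1, 2, 3, 4, 5, 7, 8, 10, 12] (10 of 13).

Triangle areas on the boundary:
  f1: (p5, p7, p1) → 97.2065
  f2: (p4, p8, p1) → 101.6604
  f3: (p4, p7, p1) → 12.6143
  f4: (p3, p8, p1) → 24.7830
  f5: (p3, p5, p1) → 14.7544
  f6: (p3, p5, p8) → 56.5885
  f7: (p2, p8, p12) → 26.1552
  f8: (p2, p5, p12) → 49.0348
  f9: (p2, p5, p8) → 86.0864
  f10: (p0, p7, p12) → 35.2691
  f11: (p0, p5, p12) → 46.2436
  f12: (p0, p5, p7) → 92.6178
  f13: (p10, p8, p12) → 112.5399
  f14: (p10, p4, p8) → 65.5536
  f15: (p10, p7, p12) → 81.1998
  f16: (p10, p4, p7) → 8.3798
Σ area = 910.687

Euler characteristic 10−24+16 = 2 ✓

facets=16 area=910.687


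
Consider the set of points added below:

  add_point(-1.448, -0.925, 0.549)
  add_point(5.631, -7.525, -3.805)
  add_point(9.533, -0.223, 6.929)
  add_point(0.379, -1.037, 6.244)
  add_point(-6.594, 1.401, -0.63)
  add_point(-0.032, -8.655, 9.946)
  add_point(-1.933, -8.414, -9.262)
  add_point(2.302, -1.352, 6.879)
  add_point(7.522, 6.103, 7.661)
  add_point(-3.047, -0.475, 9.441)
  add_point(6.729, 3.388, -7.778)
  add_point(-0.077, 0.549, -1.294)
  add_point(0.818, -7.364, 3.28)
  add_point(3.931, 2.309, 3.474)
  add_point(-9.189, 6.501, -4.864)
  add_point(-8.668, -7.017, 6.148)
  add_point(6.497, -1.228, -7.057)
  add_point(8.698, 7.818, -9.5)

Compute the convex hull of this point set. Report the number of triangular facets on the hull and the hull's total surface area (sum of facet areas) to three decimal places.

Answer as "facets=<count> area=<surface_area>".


Hull vertices (10/18): indices [1, 2, 5, 6, 8, 9, 14, 15, 16, 17].

Facet areas (half cross-product norm):
  f1: (p6, p17, p14) → 144.9202
  f2: (p1, p5, p2) → 82.3514
  f3: (p1, p6, p5) → 68.1043
  f4: (p1, p17, p2) → 108.3917
  f5: (p8, p5, p2) → 40.7420
  f6: (p8, p9, p5) → 53.7071
  f7: (p8, p17, p2) → 57.6853
  f8: (p8, p17, p14) → 151.6323
  f9: (p8, p9, p14) → 107.2164
  f10: (p15, p9, p5) → 36.3378
  f11: (p15, p6, p5) → 80.7888
  f12: (p15, p9, p14) → 76.6654
  f13: (p15, p6, p14) → 127.4292
  f14: (p16, p6, p17) → 37.7728
  f15: (p16, p1, p17) → 8.0419
  f16: (p16, p1, p6) → 33.3304
Σ area = 1215.117

Check V−E+F: 10 − 24 + 16 = 2.

facets=16 area=1215.117


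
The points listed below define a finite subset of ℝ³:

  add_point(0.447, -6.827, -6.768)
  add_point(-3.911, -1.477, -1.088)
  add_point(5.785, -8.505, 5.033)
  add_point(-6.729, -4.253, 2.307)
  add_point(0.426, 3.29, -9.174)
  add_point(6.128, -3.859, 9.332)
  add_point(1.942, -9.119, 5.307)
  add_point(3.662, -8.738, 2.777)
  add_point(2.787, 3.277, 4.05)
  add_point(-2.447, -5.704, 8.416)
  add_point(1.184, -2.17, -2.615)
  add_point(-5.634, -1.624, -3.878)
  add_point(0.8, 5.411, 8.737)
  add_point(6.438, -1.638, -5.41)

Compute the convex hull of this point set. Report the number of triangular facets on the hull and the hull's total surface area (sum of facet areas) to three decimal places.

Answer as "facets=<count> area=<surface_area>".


facets=20 area=692.124

12 of the 14 inputs are extreme points: [0, 2, 3, 4, 5, 6, 7, 8, 9, 11, 12, 13].

Triangle areas on the boundary:
  f1: (p8, p4, p13) → 48.3752
  f2: (p8, p4, p12) → 23.5551
  f3: (p8, p5, p13) → 53.4294
  f4: (p8, p5, p12) → 26.1413
  f5: (p9, p12, p3) → 44.0193
  f6: (p9, p5, p12) → 44.9170
  f7: (p2, p5, p13) → 39.1517
  f8: (p0, p4, p13) → 33.8435
  f9: (p0, p2, p13) → 48.6961
  f10: (p0, p2, p7) → 7.6664
  f11: (p6, p2, p7) → 4.6866
  f12: (p6, p9, p3) → 24.0934
  f13: (p6, p9, p5) → 24.2148
  f14: (p6, p2, p5) → 12.2747
  f15: (p6, p0, p3) → 56.7756
  f16: (p6, p0, p7) → 12.4956
  f17: (p11, p0, p3) → 28.4565
  f18: (p11, p0, p4) → 37.8514
  f19: (p11, p12, p3) → 47.0050
  f20: (p11, p4, p12) → 74.4755
Σ area = 692.124

Euler: V−E+F = 12−30+20 = 2.


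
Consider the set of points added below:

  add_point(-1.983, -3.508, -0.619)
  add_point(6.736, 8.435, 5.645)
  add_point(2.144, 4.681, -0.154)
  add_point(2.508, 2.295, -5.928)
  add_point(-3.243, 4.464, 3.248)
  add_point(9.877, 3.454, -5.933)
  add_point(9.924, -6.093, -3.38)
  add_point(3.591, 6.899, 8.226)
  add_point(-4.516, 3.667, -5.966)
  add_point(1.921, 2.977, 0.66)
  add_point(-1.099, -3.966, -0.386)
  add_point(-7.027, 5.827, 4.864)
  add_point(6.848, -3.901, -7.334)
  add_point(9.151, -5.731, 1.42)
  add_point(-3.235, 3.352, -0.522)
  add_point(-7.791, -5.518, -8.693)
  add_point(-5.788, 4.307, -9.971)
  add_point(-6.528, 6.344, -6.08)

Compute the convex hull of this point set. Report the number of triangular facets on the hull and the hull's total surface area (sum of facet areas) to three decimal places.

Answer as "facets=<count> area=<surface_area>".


facets=20 area=936.110

Points on the hull: [0, 1, 5, 6, 7, 10, 11, 12, 13, 15, 16, 17] (12 of 18).

Triangle areas on the boundary:
  f1: (p12, p6, p15) → 32.9599
  f2: (p12, p16, p15) → 71.5234
  f3: (p13, p6, p15) → 44.7306
  f4: (p17, p11, p1) → 76.9355
  f5: (p17, p16, p15) → 21.4652
  f6: (p17, p11, p15) → 66.0715
  f7: (p5, p12, p16) → 61.0853
  f8: (p5, p17, p1) → 103.3160
  f9: (p5, p17, p16) → 36.0556
  f10: (p5, p12, p6) → 22.0734
  f11: (p5, p13, p6) → 23.6885
  f12: (p5, p13, p1) → 73.6717
  f13: (p7, p11, p1) → 20.4491
  f14: (p7, p13, p1) → 32.5285
  f15: (p7, p13, p11) → 85.3354
  f16: (p10, p13, p15) → 40.0353
  f17: (p10, p13, p11) → 56.9514
  f18: (p0, p11, p15) → 58.2003
  f19: (p0, p10, p15) → 4.1982
  f20: (p0, p10, p11) → 4.8357
Σ area = 936.110

Check V−E+F: 12 − 30 + 20 = 2.


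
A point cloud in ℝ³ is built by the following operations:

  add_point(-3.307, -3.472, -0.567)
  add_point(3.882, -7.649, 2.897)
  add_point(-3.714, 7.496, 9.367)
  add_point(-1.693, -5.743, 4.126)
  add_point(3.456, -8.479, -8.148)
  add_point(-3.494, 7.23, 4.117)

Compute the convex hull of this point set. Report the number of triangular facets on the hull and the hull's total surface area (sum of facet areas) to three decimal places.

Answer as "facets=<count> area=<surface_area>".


facets=8 area=350.313

Hull vertices (6/6): indices [0, 1, 2, 3, 4, 5].

Facet areas (half cross-product norm):
  f1: (p3, p1, p2) → 37.5765
  f2: (p3, p0, p2) → 39.0011
  f3: (p3, p4, p1) → 32.7383
  f4: (p3, p0, p4) → 30.1843
  f5: (p5, p1, p2) → 43.3932
  f6: (p5, p4, p1) → 91.5869
  f7: (p5, p0, p2) → 27.4939
  f8: (p5, p0, p4) → 48.3384
Σ area = 350.313

Euler characteristic 6−12+8 = 2 ✓


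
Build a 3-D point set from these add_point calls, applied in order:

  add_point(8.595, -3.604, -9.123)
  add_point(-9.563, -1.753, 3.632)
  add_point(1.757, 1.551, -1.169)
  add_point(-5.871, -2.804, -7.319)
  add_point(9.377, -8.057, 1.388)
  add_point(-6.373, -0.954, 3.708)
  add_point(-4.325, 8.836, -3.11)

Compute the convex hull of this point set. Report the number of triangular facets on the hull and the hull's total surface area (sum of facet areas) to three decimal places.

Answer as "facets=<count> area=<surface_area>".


7 of the 7 inputs are extreme points: [0, 1, 2, 3, 4, 5, 6].

Triangle areas on the boundary:
  f1: (p3, p4, p1) → 105.0104
  f2: (p3, p0, p4) → 83.5023
  f3: (p3, p6, p1) → 67.4236
  f4: (p3, p0, p6) → 91.0176
  f5: (p5, p4, p1) → 18.1501
  f6: (p5, p6, p1) → 18.6679
  f7: (p2, p5, p4) → 60.0892
  f8: (p2, p5, p6) → 46.2334
  f9: (p2, p0, p4) → 60.8798
  f10: (p2, p0, p6) → 46.7940
Σ area = 597.768

Check V−E+F: 7 − 15 + 10 = 2.

facets=10 area=597.768


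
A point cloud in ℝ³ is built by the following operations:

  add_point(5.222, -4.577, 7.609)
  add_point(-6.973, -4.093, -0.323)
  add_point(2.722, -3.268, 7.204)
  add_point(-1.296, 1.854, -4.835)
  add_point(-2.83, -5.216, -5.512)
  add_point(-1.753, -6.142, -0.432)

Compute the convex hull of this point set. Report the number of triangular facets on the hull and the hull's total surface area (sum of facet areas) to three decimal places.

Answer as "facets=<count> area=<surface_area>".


facets=8 area=218.729

6 of the 6 inputs are extreme points: [0, 1, 2, 3, 4, 5].

Facet areas (half cross-product norm):
  f1: (p4, p3, p1) → 24.3331
  f2: (p4, p3, p0) → 54.4768
  f3: (p2, p0, p1) → 11.6531
  f4: (p2, p3, p1) → 56.2023
  f5: (p2, p3, p0) → 16.2385
  f6: (p5, p0, p1) → 25.4784
  f7: (p5, p4, p1) → 14.3769
  f8: (p5, p4, p0) → 15.9700
Σ area = 218.729

Check V−E+F: 6 − 12 + 8 = 2.


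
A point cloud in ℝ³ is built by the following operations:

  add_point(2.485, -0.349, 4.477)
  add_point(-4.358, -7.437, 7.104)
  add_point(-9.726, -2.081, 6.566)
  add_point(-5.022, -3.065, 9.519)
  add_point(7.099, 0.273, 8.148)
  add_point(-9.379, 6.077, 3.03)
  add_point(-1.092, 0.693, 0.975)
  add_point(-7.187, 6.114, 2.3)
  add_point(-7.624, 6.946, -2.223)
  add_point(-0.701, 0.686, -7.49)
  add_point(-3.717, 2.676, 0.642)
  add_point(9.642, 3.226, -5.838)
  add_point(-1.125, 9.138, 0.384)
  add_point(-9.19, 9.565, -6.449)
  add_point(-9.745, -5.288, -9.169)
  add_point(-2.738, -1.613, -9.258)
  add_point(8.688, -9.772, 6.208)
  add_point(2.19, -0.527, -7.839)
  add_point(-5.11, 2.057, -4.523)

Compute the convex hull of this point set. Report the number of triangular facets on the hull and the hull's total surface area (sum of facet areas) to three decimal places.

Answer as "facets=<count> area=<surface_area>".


facets=20 area=1210.288

Hull vertices (12/19): indices [1, 2, 3, 4, 5, 11, 12, 13, 14, 15, 16, 17].

Per-facet area ½‖(b−a)×(c−a)‖:
  f1: (p15, p13, p14) → 52.2122
  f2: (p15, p13, p11) → 90.2824
  f3: (p2, p13, p14) → 112.5807
  f4: (p12, p13, p11) → 68.9640
  f5: (p17, p16, p14) → 113.4803
  f6: (p17, p15, p14) → 7.8463
  f7: (p17, p16, p11) → 74.4609
  f8: (p17, p15, p11) → 5.4463
  f9: (p1, p16, p3) → 31.7696
  f10: (p1, p2, p3) → 14.2095
  f11: (p1, p16, p14) → 110.6523
  f12: (p1, p2, p14) → 60.8870
  f13: (p4, p16, p3) → 65.2099
  f14: (p4, p16, p11) → 75.1548
  f15: (p4, p12, p11) → 87.4176
  f16: (p5, p2, p3) → 23.6411
  f17: (p5, p4, p3) → 75.7604
  f18: (p5, p4, p12) → 65.2710
  f19: (p5, p2, p13) → 32.5249
  f20: (p5, p12, p13) → 42.5171
Σ area = 1210.288

Euler characteristic 12−30+20 = 2 ✓
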